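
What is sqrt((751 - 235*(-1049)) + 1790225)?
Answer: sqrt(2037491) ≈ 1427.4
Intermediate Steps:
sqrt((751 - 235*(-1049)) + 1790225) = sqrt((751 + 246515) + 1790225) = sqrt(247266 + 1790225) = sqrt(2037491)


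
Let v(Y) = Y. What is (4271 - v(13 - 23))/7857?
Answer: 1427/2619 ≈ 0.54486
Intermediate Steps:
(4271 - v(13 - 23))/7857 = (4271 - (13 - 23))/7857 = (4271 - 1*(-10))*(1/7857) = (4271 + 10)*(1/7857) = 4281*(1/7857) = 1427/2619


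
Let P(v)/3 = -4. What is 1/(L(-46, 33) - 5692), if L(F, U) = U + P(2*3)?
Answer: -1/5671 ≈ -0.00017634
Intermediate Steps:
P(v) = -12 (P(v) = 3*(-4) = -12)
L(F, U) = -12 + U (L(F, U) = U - 12 = -12 + U)
1/(L(-46, 33) - 5692) = 1/((-12 + 33) - 5692) = 1/(21 - 5692) = 1/(-5671) = -1/5671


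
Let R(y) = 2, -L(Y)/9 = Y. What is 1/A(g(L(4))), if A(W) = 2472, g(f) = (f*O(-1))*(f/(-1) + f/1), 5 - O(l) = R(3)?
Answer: 1/2472 ≈ 0.00040453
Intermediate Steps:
L(Y) = -9*Y
O(l) = 3 (O(l) = 5 - 1*2 = 5 - 2 = 3)
g(f) = 0 (g(f) = (f*3)*(f/(-1) + f/1) = (3*f)*(f*(-1) + f*1) = (3*f)*(-f + f) = (3*f)*0 = 0)
1/A(g(L(4))) = 1/2472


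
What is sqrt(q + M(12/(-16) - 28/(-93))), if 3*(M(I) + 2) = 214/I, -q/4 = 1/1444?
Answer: I*sqrt(1619939579)/3173 ≈ 12.685*I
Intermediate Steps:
q = -1/361 (q = -4/1444 = -4*1/1444 = -1/361 ≈ -0.0027701)
M(I) = -2 + 214/(3*I) (M(I) = -2 + (214/I)/3 = -2 + 214/(3*I))
sqrt(q + M(12/(-16) - 28/(-93))) = sqrt(-1/361 + (-2 + 214/(3*(12/(-16) - 28/(-93))))) = sqrt(-1/361 + (-2 + 214/(3*(12*(-1/16) - 28*(-1/93))))) = sqrt(-1/361 + (-2 + 214/(3*(-3/4 + 28/93)))) = sqrt(-1/361 + (-2 + 214/(3*(-167/372)))) = sqrt(-1/361 + (-2 + (214/3)*(-372/167))) = sqrt(-1/361 + (-2 - 26536/167)) = sqrt(-1/361 - 26870/167) = sqrt(-9700237/60287) = I*sqrt(1619939579)/3173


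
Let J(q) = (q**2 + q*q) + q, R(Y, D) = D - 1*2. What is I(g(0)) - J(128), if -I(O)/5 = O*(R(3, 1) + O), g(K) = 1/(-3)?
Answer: -296084/9 ≈ -32898.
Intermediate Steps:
R(Y, D) = -2 + D (R(Y, D) = D - 2 = -2 + D)
g(K) = -1/3
J(q) = q + 2*q**2 (J(q) = (q**2 + q**2) + q = 2*q**2 + q = q + 2*q**2)
I(O) = -5*O*(-1 + O) (I(O) = -5*O*((-2 + 1) + O) = -5*O*(-1 + O))
I(g(0)) - J(128) = 5*(-1/3)*(1 - 1*(-1/3)) - 128*(1 + 2*128) = 5*(-1/3)*(1 + 1/3) - 128*(1 + 256) = 5*(-1/3)*(4/3) - 128*257 = -20/9 - 1*32896 = -20/9 - 32896 = -296084/9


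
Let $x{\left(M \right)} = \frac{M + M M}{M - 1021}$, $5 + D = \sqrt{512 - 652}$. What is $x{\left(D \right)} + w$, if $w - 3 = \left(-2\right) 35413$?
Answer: $\frac{- 36332139 i - 70832 \sqrt{35}}{\sqrt{35} + 513 i} \approx -70823.0 + 0.10513 i$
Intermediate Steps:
$D = -5 + 2 i \sqrt{35}$ ($D = -5 + \sqrt{512 - 652} = -5 + \sqrt{-140} = -5 + 2 i \sqrt{35} \approx -5.0 + 11.832 i$)
$x{\left(M \right)} = \frac{M + M^{2}}{-1021 + M}$
$w = -70823$ ($w = 3 - 70826 = -70823$)
$x{\left(D \right)} + w = \frac{\left(-5 + 2 i \sqrt{35}\right) \left(1 - \left(5 - 2 i \sqrt{35}\right)\right)}{-1021 - \left(5 - 2 i \sqrt{35}\right)} - 70823 = \frac{\left(-5 + 2 i \sqrt{35}\right) \left(-4 + 2 i \sqrt{35}\right)}{-1026 + 2 i \sqrt{35}} - 70823 = -70823 + \frac{\left(-5 + 2 i \sqrt{35}\right) \left(-4 + 2 i \sqrt{35}\right)}{-1026 + 2 i \sqrt{35}}$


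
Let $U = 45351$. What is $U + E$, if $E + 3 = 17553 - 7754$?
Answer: $55147$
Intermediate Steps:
$E = 9796$ ($E = -3 + \left(17553 - 7754\right) = -3 + 9799 = 9796$)
$U + E = 45351 + 9796 = 55147$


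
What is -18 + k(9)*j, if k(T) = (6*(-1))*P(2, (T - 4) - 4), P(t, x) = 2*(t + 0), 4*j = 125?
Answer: -768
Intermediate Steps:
j = 125/4 (j = (1/4)*125 = 125/4 ≈ 31.250)
P(t, x) = 2*t
k(T) = -24 (k(T) = (6*(-1))*(2*2) = -6*4 = -24)
-18 + k(9)*j = -18 - 24*125/4 = -18 - 750 = -768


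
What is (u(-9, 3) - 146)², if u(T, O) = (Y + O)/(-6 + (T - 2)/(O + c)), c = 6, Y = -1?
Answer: 90402064/4225 ≈ 21397.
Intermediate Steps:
u(T, O) = (-1 + O)/(-6 + (-2 + T)/(6 + O)) (u(T, O) = (-1 + O)/(-6 + (T - 2)/(O + 6)) = (-1 + O)/(-6 + (-2 + T)/(6 + O)))
(u(-9, 3) - 146)² = ((6 - 1*3² - 5*3)/(38 - 1*(-9) + 6*3) - 146)² = ((6 - 1*9 - 15)/(38 + 9 + 18) - 146)² = ((6 - 9 - 15)/65 - 146)² = ((1/65)*(-18) - 146)² = (-18/65 - 146)² = (-9508/65)² = 90402064/4225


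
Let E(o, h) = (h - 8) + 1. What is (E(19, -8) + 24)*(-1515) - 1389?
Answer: -15024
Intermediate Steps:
E(o, h) = -7 + h (E(o, h) = (-8 + h) + 1 = -7 + h)
(E(19, -8) + 24)*(-1515) - 1389 = ((-7 - 8) + 24)*(-1515) - 1389 = (-15 + 24)*(-1515) - 1389 = 9*(-1515) - 1389 = -13635 - 1389 = -15024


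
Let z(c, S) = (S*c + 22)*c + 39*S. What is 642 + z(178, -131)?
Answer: -4151155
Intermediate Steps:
z(c, S) = 39*S + c*(22 + S*c) (z(c, S) = (22 + S*c)*c + 39*S = c*(22 + S*c) + 39*S = 39*S + c*(22 + S*c))
642 + z(178, -131) = 642 + (22*178 + 39*(-131) - 131*178²) = 642 + (3916 - 5109 - 131*31684) = 642 + (3916 - 5109 - 4150604) = 642 - 4151797 = -4151155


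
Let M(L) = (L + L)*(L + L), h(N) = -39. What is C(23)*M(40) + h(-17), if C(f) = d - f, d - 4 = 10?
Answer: -57639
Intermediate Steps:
d = 14 (d = 4 + 10 = 14)
C(f) = 14 - f
M(L) = 4*L² (M(L) = (2*L)*(2*L) = 4*L²)
C(23)*M(40) + h(-17) = (14 - 1*23)*(4*40²) - 39 = (14 - 23)*(4*1600) - 39 = -9*6400 - 39 = -57600 - 39 = -57639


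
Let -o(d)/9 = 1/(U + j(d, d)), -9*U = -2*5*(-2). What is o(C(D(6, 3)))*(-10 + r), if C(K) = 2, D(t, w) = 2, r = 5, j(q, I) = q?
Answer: -405/2 ≈ -202.50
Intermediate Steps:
U = -20/9 (U = -(-2*5)*(-2)/9 = -(-10)*(-2)/9 = -⅑*20 = -20/9 ≈ -2.2222)
o(d) = -9/(-20/9 + d)
o(C(D(6, 3)))*(-10 + r) = (-81/(-20 + 9*2))*(-10 + 5) = -81/(-20 + 18)*(-5) = -81/(-2)*(-5) = -81*(-½)*(-5) = (81/2)*(-5) = -405/2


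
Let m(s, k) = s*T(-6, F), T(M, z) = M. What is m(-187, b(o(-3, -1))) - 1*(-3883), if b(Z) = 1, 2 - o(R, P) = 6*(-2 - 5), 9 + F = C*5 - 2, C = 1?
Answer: 5005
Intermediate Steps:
F = -6 (F = -9 + (1*5 - 2) = -9 + (5 - 2) = -9 + 3 = -6)
o(R, P) = 44 (o(R, P) = 2 - 6*(-2 - 5) = 2 - 6*(-7) = 2 - 1*(-42) = 2 + 42 = 44)
m(s, k) = -6*s (m(s, k) = s*(-6) = -6*s)
m(-187, b(o(-3, -1))) - 1*(-3883) = -6*(-187) - 1*(-3883) = 1122 + 3883 = 5005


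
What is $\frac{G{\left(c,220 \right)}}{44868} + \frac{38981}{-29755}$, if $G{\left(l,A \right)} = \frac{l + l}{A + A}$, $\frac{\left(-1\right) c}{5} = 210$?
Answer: $- \frac{106008577}{80911960} \approx -1.3102$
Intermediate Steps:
$c = -1050$ ($c = \left(-5\right) 210 = -1050$)
$G{\left(l,A \right)} = \frac{l}{A}$ ($G{\left(l,A \right)} = \frac{2 l}{2 A} = 2 l \frac{1}{2 A} = \frac{l}{A}$)
$\frac{G{\left(c,220 \right)}}{44868} + \frac{38981}{-29755} = \frac{\left(-1050\right) \frac{1}{220}}{44868} + \frac{38981}{-29755} = \left(-1050\right) \frac{1}{220} \cdot \frac{1}{44868} + 38981 \left(- \frac{1}{29755}\right) = \left(- \frac{105}{22}\right) \frac{1}{44868} - \frac{38981}{29755} = - \frac{35}{329032} - \frac{38981}{29755} = - \frac{106008577}{80911960}$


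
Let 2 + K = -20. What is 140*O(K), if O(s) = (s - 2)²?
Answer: 80640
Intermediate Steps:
K = -22 (K = -2 - 20 = -22)
O(s) = (-2 + s)²
140*O(K) = 140*(-2 - 22)² = 140*(-24)² = 140*576 = 80640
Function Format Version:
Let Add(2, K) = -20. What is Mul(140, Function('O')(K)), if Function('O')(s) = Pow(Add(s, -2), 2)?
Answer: 80640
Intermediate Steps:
K = -22 (K = Add(-2, -20) = -22)
Function('O')(s) = Pow(Add(-2, s), 2)
Mul(140, Function('O')(K)) = Mul(140, Pow(Add(-2, -22), 2)) = Mul(140, Pow(-24, 2)) = Mul(140, 576) = 80640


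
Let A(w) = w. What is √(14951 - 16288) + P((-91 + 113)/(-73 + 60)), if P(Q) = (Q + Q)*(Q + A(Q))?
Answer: 1936/169 + I*√1337 ≈ 11.456 + 36.565*I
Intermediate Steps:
P(Q) = 4*Q² (P(Q) = (Q + Q)*(Q + Q) = (2*Q)*(2*Q) = 4*Q²)
√(14951 - 16288) + P((-91 + 113)/(-73 + 60)) = √(14951 - 16288) + 4*((-91 + 113)/(-73 + 60))² = √(-1337) + 4*(22/(-13))² = I*√1337 + 4*(22*(-1/13))² = I*√1337 + 4*(-22/13)² = I*√1337 + 4*(484/169) = I*√1337 + 1936/169 = 1936/169 + I*√1337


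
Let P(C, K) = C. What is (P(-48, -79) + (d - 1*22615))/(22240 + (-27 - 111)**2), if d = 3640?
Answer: -19023/41284 ≈ -0.46078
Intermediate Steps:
(P(-48, -79) + (d - 1*22615))/(22240 + (-27 - 111)**2) = (-48 + (3640 - 1*22615))/(22240 + (-27 - 111)**2) = (-48 + (3640 - 22615))/(22240 + (-138)**2) = (-48 - 18975)/(22240 + 19044) = -19023/41284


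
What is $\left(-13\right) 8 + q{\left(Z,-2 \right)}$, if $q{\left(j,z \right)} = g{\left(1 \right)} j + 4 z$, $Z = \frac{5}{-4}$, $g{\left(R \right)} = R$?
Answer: $- \frac{453}{4} \approx -113.25$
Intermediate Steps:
$Z = - \frac{5}{4}$ ($Z = 5 \left(- \frac{1}{4}\right) = - \frac{5}{4} \approx -1.25$)
$q{\left(j,z \right)} = j + 4 z$ ($q{\left(j,z \right)} = 1 j + 4 z = j + 4 z$)
$\left(-13\right) 8 + q{\left(Z,-2 \right)} = \left(-13\right) 8 + \left(- \frac{5}{4} + 4 \left(-2\right)\right) = -104 - \frac{37}{4} = - \frac{453}{4}$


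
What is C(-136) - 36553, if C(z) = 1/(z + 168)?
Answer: -1169695/32 ≈ -36553.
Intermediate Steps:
C(z) = 1/(168 + z)
C(-136) - 36553 = 1/(168 - 136) - 36553 = 1/32 - 36553 = -1169695/32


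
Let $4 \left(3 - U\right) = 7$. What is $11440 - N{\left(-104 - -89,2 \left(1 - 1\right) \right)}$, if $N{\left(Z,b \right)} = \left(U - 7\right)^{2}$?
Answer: $\frac{182511}{16} \approx 11407.0$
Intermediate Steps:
$U = \frac{5}{4}$ ($U = 3 - \frac{7}{4} = \frac{5}{4} \approx 1.25$)
$N{\left(Z,b \right)} = \frac{529}{16}$ ($N{\left(Z,b \right)} = \left(\frac{5}{4} - 7\right)^{2} = \left(- \frac{23}{4}\right)^{2} = \frac{529}{16}$)
$11440 - N{\left(-104 - -89,2 \left(1 - 1\right) \right)} = 11440 - \frac{529}{16} = \frac{182511}{16}$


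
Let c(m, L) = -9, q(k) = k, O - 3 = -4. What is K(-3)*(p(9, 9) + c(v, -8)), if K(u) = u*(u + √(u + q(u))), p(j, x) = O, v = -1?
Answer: -90 + 30*I*√6 ≈ -90.0 + 73.485*I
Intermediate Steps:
O = -1 (O = 3 - 4 = -1)
p(j, x) = -1
K(u) = u*(u + √2*√u) (K(u) = u*(u + √(u + u)) = u*(u + √(2*u)) = u*(u + √2*√u))
K(-3)*(p(9, 9) + c(v, -8)) = (-3*(-3 + √2*√(-3)))*(-1 - 9) = -3*(-3 + √2*(I*√3))*(-10) = -3*(-3 + I*√6)*(-10) = (9 - 3*I*√6)*(-10) = -90 + 30*I*√6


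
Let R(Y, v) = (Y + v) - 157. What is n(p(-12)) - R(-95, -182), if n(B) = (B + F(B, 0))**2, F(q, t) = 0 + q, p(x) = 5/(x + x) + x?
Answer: 148345/144 ≈ 1030.2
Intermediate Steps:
R(Y, v) = -157 + Y + v
p(x) = x + 5/(2*x) (p(x) = 5/((2*x)) + x = 5*(1/(2*x)) + x = 5/(2*x) + x = x + 5/(2*x))
F(q, t) = q
n(B) = 4*B**2 (n(B) = (B + B)**2 = (2*B)**2 = 4*B**2)
n(p(-12)) - R(-95, -182) = 4*(-12 + (5/2)/(-12))**2 - (-157 - 95 - 182) = 4*(-12 + (5/2)*(-1/12))**2 - 1*(-434) = 4*(-12 - 5/24)**2 + 434 = 4*(-293/24)**2 + 434 = 4*(85849/576) + 434 = 85849/144 + 434 = 148345/144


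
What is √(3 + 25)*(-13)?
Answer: -26*√7 ≈ -68.790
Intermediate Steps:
√(3 + 25)*(-13) = √28*(-13) = (2*√7)*(-13) = -26*√7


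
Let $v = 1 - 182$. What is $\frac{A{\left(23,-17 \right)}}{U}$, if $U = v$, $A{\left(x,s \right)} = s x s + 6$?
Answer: $- \frac{6653}{181} \approx -36.757$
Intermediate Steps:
$A{\left(x,s \right)} = 6 + x s^{2}$ ($A{\left(x,s \right)} = x s^{2} + 6 = 6 + x s^{2}$)
$v = -181$ ($v = 1 - 182 = -181$)
$U = -181$
$\frac{A{\left(23,-17 \right)}}{U} = \frac{6 + 23 \left(-17\right)^{2}}{-181} = \left(6 + 23 \cdot 289\right) \left(- \frac{1}{181}\right) = \left(6 + 6647\right) \left(- \frac{1}{181}\right) = 6653 \left(- \frac{1}{181}\right) = - \frac{6653}{181}$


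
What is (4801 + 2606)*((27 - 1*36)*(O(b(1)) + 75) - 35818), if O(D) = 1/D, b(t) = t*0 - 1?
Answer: -270236988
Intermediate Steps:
b(t) = -1 (b(t) = 0 - 1 = -1)
O(D) = 1/D
(4801 + 2606)*((27 - 1*36)*(O(b(1)) + 75) - 35818) = (4801 + 2606)*((27 - 1*36)*(1/(-1) + 75) - 35818) = 7407*((27 - 36)*(-1 + 75) - 35818) = 7407*(-9*74 - 35818) = 7407*(-666 - 35818) = 7407*(-36484) = -270236988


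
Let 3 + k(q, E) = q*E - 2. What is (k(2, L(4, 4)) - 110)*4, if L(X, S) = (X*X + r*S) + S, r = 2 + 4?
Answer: -108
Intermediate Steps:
r = 6
L(X, S) = X**2 + 7*S (L(X, S) = (X*X + 6*S) + S = (X**2 + 6*S) + S = X**2 + 7*S)
k(q, E) = -5 + E*q (k(q, E) = -3 + (q*E - 2) = -3 + (E*q - 2) = -3 + (-2 + E*q) = -5 + E*q)
(k(2, L(4, 4)) - 110)*4 = ((-5 + (4**2 + 7*4)*2) - 110)*4 = ((-5 + (16 + 28)*2) - 110)*4 = ((-5 + 44*2) - 110)*4 = ((-5 + 88) - 110)*4 = (83 - 110)*4 = -27*4 = -108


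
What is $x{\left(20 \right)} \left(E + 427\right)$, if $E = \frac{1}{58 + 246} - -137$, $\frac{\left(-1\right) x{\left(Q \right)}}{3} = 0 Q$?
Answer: $0$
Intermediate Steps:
$x{\left(Q \right)} = 0$ ($x{\left(Q \right)} = - 3 \cdot 0 Q = \left(-3\right) 0 = 0$)
$E = \frac{41649}{304}$ ($E = \frac{1}{304} + 137 = \frac{41649}{304} \approx 137.0$)
$x{\left(20 \right)} \left(E + 427\right) = 0 \left(\frac{41649}{304} + 427\right) = 0 \cdot \frac{171457}{304} = 0$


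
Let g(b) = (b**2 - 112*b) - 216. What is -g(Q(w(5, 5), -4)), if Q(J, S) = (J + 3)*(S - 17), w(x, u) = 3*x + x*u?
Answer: -916329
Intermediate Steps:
w(x, u) = 3*x + u*x
Q(J, S) = (-17 + S)*(3 + J) (Q(J, S) = (3 + J)*(-17 + S) = (-17 + S)*(3 + J))
g(b) = -216 + b**2 - 112*b
-g(Q(w(5, 5), -4)) = -(-216 + (-51 - 85*(3 + 5) + 3*(-4) + (5*(3 + 5))*(-4))**2 - 112*(-51 - 85*(3 + 5) + 3*(-4) + (5*(3 + 5))*(-4))) = -(-216 + (-51 - 85*8 - 12 + (5*8)*(-4))**2 - 112*(-51 - 85*8 - 12 + (5*8)*(-4))) = -(-216 + (-51 - 17*40 - 12 + 40*(-4))**2 - 112*(-51 - 17*40 - 12 + 40*(-4))) = -(-216 + (-51 - 680 - 12 - 160)**2 - 112*(-51 - 680 - 12 - 160)) = -(-216 + (-903)**2 - 112*(-903)) = -(-216 + 815409 + 101136) = -1*916329 = -916329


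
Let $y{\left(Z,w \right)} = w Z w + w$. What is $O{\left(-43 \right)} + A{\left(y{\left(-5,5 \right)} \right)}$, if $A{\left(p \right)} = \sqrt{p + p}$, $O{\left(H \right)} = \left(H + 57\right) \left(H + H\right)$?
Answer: $-1204 + 4 i \sqrt{15} \approx -1204.0 + 15.492 i$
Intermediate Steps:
$y{\left(Z,w \right)} = w + Z w^{2}$ ($y{\left(Z,w \right)} = Z w w + w = Z w^{2} + w = w + Z w^{2}$)
$O{\left(H \right)} = 2 H \left(57 + H\right)$ ($O{\left(H \right)} = \left(57 + H\right) 2 H = 2 H \left(57 + H\right)$)
$A{\left(p \right)} = \sqrt{2} \sqrt{p}$ ($A{\left(p \right)} = \sqrt{2 p} = \sqrt{2} \sqrt{p}$)
$O{\left(-43 \right)} + A{\left(y{\left(-5,5 \right)} \right)} = 2 \left(-43\right) \left(57 - 43\right) + \sqrt{2} \sqrt{5 \left(1 - 25\right)} = 2 \left(-43\right) 14 + \sqrt{2} \sqrt{5 \left(1 - 25\right)} = -1204 + \sqrt{2} \sqrt{5 \left(-24\right)} = -1204 + \sqrt{2} \sqrt{-120} = -1204 + \sqrt{2} \cdot 2 i \sqrt{30} = -1204 + 4 i \sqrt{15}$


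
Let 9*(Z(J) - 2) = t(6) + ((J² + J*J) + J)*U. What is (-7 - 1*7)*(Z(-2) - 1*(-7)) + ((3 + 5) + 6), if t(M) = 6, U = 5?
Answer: -168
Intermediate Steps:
Z(J) = 8/3 + 5*J/9 + 10*J²/9 (Z(J) = 2 + (6 + ((J² + J*J) + J)*5)/9 = 2 + (6 + ((J² + J²) + J)*5)/9 = 2 + (6 + (2*J² + J)*5)/9 = 2 + (6 + (J + 2*J²)*5)/9 = 2 + (6 + (5*J + 10*J²))/9 = 2 + (6 + 5*J + 10*J²)/9 = 2 + (⅔ + 5*J/9 + 10*J²/9) = 8/3 + 5*J/9 + 10*J²/9)
(-7 - 1*7)*(Z(-2) - 1*(-7)) + ((3 + 5) + 6) = (-7 - 1*7)*((8/3 + (5/9)*(-2) + (10/9)*(-2)²) - 1*(-7)) + ((3 + 5) + 6) = (-7 - 7)*((8/3 - 10/9 + (10/9)*4) + 7) + (8 + 6) = -14*((8/3 - 10/9 + 40/9) + 7) + 14 = -14*(6 + 7) + 14 = -14*13 + 14 = -182 + 14 = -168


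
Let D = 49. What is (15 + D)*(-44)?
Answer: -2816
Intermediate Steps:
(15 + D)*(-44) = (15 + 49)*(-44) = 64*(-44) = -2816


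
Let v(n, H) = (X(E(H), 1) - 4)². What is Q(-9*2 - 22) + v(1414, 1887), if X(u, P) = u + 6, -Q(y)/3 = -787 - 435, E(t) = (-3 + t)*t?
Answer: 12638807115766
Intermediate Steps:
E(t) = t*(-3 + t)
Q(y) = 3666 (Q(y) = -3*(-787 - 435) = -3*(-1222) = 3666)
X(u, P) = 6 + u
v(n, H) = (2 + H*(-3 + H))² (v(n, H) = ((6 + H*(-3 + H)) - 4)² = (2 + H*(-3 + H))²)
Q(-9*2 - 22) + v(1414, 1887) = 3666 + (2 + 1887*(-3 + 1887))² = 3666 + (2 + 1887*1884)² = 3666 + (2 + 3555108)² = 3666 + 3555110² = 3666 + 12638807112100 = 12638807115766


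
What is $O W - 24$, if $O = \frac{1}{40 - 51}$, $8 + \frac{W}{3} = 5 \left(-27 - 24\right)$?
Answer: $\frac{525}{11} \approx 47.727$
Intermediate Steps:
$W = -789$ ($W = -24 + 3 \cdot 5 \left(-27 - 24\right) = -24 + 3 \cdot 5 \left(-51\right) = -24 + 3 \left(-255\right) = -24 - 765 = -789$)
$O = - \frac{1}{11}$ ($O = \frac{1}{-11} = - \frac{1}{11} \approx -0.090909$)
$O W - 24 = \left(- \frac{1}{11}\right) \left(-789\right) - 24 = \frac{789}{11} - 24 = \frac{525}{11}$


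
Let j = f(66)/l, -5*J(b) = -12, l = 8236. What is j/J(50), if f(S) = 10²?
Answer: 125/24708 ≈ 0.0050591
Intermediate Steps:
J(b) = 12/5 (J(b) = -⅕*(-12) = 12/5)
f(S) = 100
j = 25/2059 (j = 100/8236 = 100*(1/8236) = 25/2059 ≈ 0.012142)
j/J(50) = 25/(2059*(12/5)) = (25/2059)*(5/12) = 125/24708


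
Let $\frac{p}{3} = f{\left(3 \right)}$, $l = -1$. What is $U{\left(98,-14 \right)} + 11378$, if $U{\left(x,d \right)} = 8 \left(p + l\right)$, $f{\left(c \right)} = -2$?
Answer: $11322$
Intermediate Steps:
$p = -6$ ($p = 3 \left(-2\right) = -6$)
$U{\left(x,d \right)} = -56$ ($U{\left(x,d \right)} = 8 \left(-6 - 1\right) = 8 \left(-7\right) = -56$)
$U{\left(98,-14 \right)} + 11378 = -56 + 11378 = 11322$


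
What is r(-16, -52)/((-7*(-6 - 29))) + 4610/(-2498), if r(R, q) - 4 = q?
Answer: -624677/306005 ≈ -2.0414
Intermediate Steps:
r(R, q) = 4 + q
r(-16, -52)/((-7*(-6 - 29))) + 4610/(-2498) = (4 - 52)/((-7*(-6 - 29))) + 4610/(-2498) = -48/((-7*(-35))) + 4610*(-1/2498) = -48/245 - 2305/1249 = -624677/306005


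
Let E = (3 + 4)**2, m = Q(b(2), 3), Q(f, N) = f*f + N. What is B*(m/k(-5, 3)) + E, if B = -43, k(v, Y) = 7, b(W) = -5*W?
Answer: -4086/7 ≈ -583.71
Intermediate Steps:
Q(f, N) = N + f**2 (Q(f, N) = f**2 + N = N + f**2)
m = 103 (m = 3 + (-5*2)**2 = 3 + (-10)**2 = 3 + 100 = 103)
E = 49 (E = 7**2 = 49)
B*(m/k(-5, 3)) + E = -4429/7 + 49 = -4086/7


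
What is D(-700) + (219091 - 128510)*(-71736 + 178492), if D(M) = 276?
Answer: 9670065512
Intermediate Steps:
D(-700) + (219091 - 128510)*(-71736 + 178492) = 276 + (219091 - 128510)*(-71736 + 178492) = 276 + 90581*106756 = 276 + 9670065236 = 9670065512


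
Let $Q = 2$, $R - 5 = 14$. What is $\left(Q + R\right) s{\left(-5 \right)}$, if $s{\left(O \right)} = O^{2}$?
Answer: $525$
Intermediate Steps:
$R = 19$ ($R = 5 + 14 = 19$)
$\left(Q + R\right) s{\left(-5 \right)} = \left(2 + 19\right) \left(-5\right)^{2} = 21 \cdot 25 = 525$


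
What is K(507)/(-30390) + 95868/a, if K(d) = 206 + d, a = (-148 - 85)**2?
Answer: 2874720463/1649842710 ≈ 1.7424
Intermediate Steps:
a = 54289 (a = (-233)**2 = 54289)
K(507)/(-30390) + 95868/a = (206 + 507)/(-30390) + 95868/54289 = 713*(-1/30390) + 95868*(1/54289) = -713/30390 + 95868/54289 = 2874720463/1649842710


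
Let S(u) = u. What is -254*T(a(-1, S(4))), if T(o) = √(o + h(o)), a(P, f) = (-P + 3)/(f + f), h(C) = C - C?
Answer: -127*√2 ≈ -179.61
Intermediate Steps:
h(C) = 0
a(P, f) = (3 - P)/(2*f) (a(P, f) = (3 - P)/((2*f)) = (3 - P)*(1/(2*f)) = (3 - P)/(2*f))
T(o) = √o (T(o) = √(o + 0) = √o)
-254*T(a(-1, S(4))) = -254*√2*√(3 - 1*(-1))/4 = -254*√2*√(3 + 1)/4 = -254*√2/2 = -127*√2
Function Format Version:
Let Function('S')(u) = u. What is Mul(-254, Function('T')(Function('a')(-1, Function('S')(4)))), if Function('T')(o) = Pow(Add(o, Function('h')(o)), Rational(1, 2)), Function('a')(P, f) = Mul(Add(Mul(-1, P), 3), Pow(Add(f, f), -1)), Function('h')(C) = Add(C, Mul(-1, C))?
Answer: Mul(-127, Pow(2, Rational(1, 2))) ≈ -179.61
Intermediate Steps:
Function('h')(C) = 0
Function('a')(P, f) = Mul(Rational(1, 2), Pow(f, -1), Add(3, Mul(-1, P))) (Function('a')(P, f) = Mul(Add(3, Mul(-1, P)), Pow(Mul(2, f), -1)) = Mul(Add(3, Mul(-1, P)), Mul(Rational(1, 2), Pow(f, -1))) = Mul(Rational(1, 2), Pow(f, -1), Add(3, Mul(-1, P))))
Function('T')(o) = Pow(o, Rational(1, 2)) (Function('T')(o) = Pow(Add(o, 0), Rational(1, 2)) = Pow(o, Rational(1, 2)))
Mul(-254, Function('T')(Function('a')(-1, Function('S')(4)))) = Mul(-254, Pow(Mul(Rational(1, 2), Pow(4, -1), Add(3, Mul(-1, -1))), Rational(1, 2))) = Mul(-254, Pow(Mul(Rational(1, 2), Rational(1, 4), Add(3, 1)), Rational(1, 2))) = Mul(-254, Pow(Mul(Rational(1, 2), Rational(1, 4), 4), Rational(1, 2))) = Mul(-254, Pow(Rational(1, 2), Rational(1, 2))) = Mul(-254, Mul(Rational(1, 2), Pow(2, Rational(1, 2)))) = Mul(-127, Pow(2, Rational(1, 2)))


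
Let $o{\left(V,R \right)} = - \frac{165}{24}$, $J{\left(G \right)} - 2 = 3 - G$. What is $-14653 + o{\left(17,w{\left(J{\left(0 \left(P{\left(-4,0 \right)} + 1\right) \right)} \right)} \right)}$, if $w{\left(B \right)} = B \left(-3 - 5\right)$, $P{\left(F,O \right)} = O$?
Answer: $- \frac{117279}{8} \approx -14660.0$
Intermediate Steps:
$J{\left(G \right)} = 5 - G$ ($J{\left(G \right)} = 2 - \left(-3 + G\right) = 5 - G$)
$w{\left(B \right)} = - 8 B$ ($w{\left(B \right)} = B \left(-8\right) = - 8 B$)
$o{\left(V,R \right)} = - \frac{55}{8}$ ($o{\left(V,R \right)} = \left(-165\right) \frac{1}{24} = - \frac{55}{8}$)
$-14653 + o{\left(17,w{\left(J{\left(0 \left(P{\left(-4,0 \right)} + 1\right) \right)} \right)} \right)} = -14653 - \frac{55}{8} = - \frac{117279}{8}$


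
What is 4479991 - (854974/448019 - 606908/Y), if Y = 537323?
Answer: 1078472136784662417/240730913137 ≈ 4.4800e+6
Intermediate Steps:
4479991 - (854974/448019 - 606908/Y) = 4479991 - (854974/448019 - 606908/537323) = 4479991 - 1*187490879350/240730913137 = 4479991 - 187490879350/240730913137 = 1078472136784662417/240730913137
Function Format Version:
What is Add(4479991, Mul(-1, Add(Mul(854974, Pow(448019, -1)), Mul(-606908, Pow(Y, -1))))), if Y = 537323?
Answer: Rational(1078472136784662417, 240730913137) ≈ 4.4800e+6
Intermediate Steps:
Add(4479991, Mul(-1, Add(Mul(854974, Pow(448019, -1)), Mul(-606908, Pow(Y, -1))))) = Add(4479991, Mul(-1, Add(Mul(854974, Pow(448019, -1)), Mul(-606908, Pow(537323, -1))))) = Add(4479991, Mul(-1, Add(Mul(854974, Rational(1, 448019)), Mul(-606908, Rational(1, 537323))))) = Add(4479991, Mul(-1, Add(Rational(854974, 448019), Rational(-606908, 537323)))) = Add(4479991, Mul(-1, Rational(187490879350, 240730913137))) = Add(4479991, Rational(-187490879350, 240730913137)) = Rational(1078472136784662417, 240730913137)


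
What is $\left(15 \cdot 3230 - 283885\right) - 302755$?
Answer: $-538190$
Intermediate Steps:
$\left(15 \cdot 3230 - 283885\right) - 302755 = \left(48450 - 283885\right) - 302755 = -235435 - 302755 = -538190$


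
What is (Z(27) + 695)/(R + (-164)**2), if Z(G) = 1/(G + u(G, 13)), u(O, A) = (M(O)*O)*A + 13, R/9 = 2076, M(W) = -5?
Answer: 297981/19542425 ≈ 0.015248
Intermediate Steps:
R = 18684 (R = 9*2076 = 18684)
u(O, A) = 13 - 5*A*O (u(O, A) = (-5*O)*A + 13 = -5*A*O + 13 = 13 - 5*A*O)
Z(G) = 1/(13 - 64*G) (Z(G) = 1/(G + (13 - 5*13*G)) = 1/(G + (13 - 65*G)) = 1/(13 - 64*G))
(Z(27) + 695)/(R + (-164)**2) = (1/(13 - 64*27) + 695)/(18684 + (-164)**2) = (1/(13 - 1728) + 695)/(18684 + 26896) = (1/(-1715) + 695)/45580 = (-1/1715 + 695)*(1/45580) = (1191924/1715)*(1/45580) = 297981/19542425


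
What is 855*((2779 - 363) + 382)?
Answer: 2392290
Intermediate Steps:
855*((2779 - 363) + 382) = 855*(2416 + 382) = 855*2798 = 2392290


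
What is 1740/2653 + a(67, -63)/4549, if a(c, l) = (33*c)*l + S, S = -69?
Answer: -361812126/12068497 ≈ -29.980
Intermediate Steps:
a(c, l) = -69 + 33*c*l (a(c, l) = (33*c)*l - 69 = 33*c*l - 69 = -69 + 33*c*l)
1740/2653 + a(67, -63)/4549 = 1740/2653 + (-69 + 33*67*(-63))/4549 = 1740*(1/2653) + (-69 - 139293)*(1/4549) = 1740/2653 - 139362*1/4549 = 1740/2653 - 139362/4549 = -361812126/12068497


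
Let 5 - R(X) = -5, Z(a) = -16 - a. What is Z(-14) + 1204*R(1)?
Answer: 12038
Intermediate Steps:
R(X) = 10 (R(X) = 5 - 1*(-5) = 5 + 5 = 10)
Z(-14) + 1204*R(1) = (-16 - 1*(-14)) + 1204*10 = (-16 + 14) + 12040 = -2 + 12040 = 12038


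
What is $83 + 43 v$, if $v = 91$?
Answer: $3996$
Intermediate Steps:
$83 + 43 v = 83 + 43 \cdot 91 = 83 + 3913 = 3996$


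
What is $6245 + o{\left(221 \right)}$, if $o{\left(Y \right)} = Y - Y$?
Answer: $6245$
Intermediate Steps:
$o{\left(Y \right)} = 0$
$6245 + o{\left(221 \right)} = 6245 + 0 = 6245$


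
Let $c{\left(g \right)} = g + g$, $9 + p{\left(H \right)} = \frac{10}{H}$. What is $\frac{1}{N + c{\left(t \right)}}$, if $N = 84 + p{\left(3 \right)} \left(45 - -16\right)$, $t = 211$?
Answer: $\frac{3}{481} \approx 0.006237$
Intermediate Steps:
$p{\left(H \right)} = -9 + \frac{10}{H}$
$c{\left(g \right)} = 2 g$
$N = - \frac{785}{3}$ ($N = 84 + \left(-9 + \frac{10}{3}\right) \left(45 - -16\right) = 84 + \left(-9 + 10 \cdot \frac{1}{3}\right) \left(45 + 16\right) = 84 + \left(-9 + \frac{10}{3}\right) 61 = 84 - \frac{1037}{3} = - \frac{785}{3} \approx -261.67$)
$\frac{1}{N + c{\left(t \right)}} = \frac{1}{- \frac{785}{3} + 2 \cdot 211} = \frac{1}{- \frac{785}{3} + 422} = \frac{1}{\frac{481}{3}} = \frac{3}{481}$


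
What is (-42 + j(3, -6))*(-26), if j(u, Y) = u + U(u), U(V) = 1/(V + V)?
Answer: 3029/3 ≈ 1009.7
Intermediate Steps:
U(V) = 1/(2*V)
j(u, Y) = u + 1/(2*u)
(-42 + j(3, -6))*(-26) = (-42 + (3 + (½)/3))*(-26) = (-42 + (3 + (½)*(⅓)))*(-26) = (-42 + (3 + ⅙))*(-26) = (-42 + 19/6)*(-26) = -233/6*(-26) = 3029/3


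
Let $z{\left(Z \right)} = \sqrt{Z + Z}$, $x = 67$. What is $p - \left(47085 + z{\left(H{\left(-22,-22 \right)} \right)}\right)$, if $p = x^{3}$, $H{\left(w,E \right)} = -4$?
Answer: $253678 - 2 i \sqrt{2} \approx 2.5368 \cdot 10^{5} - 2.8284 i$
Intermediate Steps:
$z{\left(Z \right)} = \sqrt{2} \sqrt{Z}$ ($z{\left(Z \right)} = \sqrt{2 Z} = \sqrt{2} \sqrt{Z}$)
$p = 300763$ ($p = 67^{3} = 300763$)
$p - \left(47085 + z{\left(H{\left(-22,-22 \right)} \right)}\right) = 300763 - \left(47085 + \sqrt{2} \sqrt{-4}\right) = 300763 - \left(47085 + \sqrt{2} \cdot 2 i\right) = 300763 - \left(47085 + 2 i \sqrt{2}\right) = 253678 - 2 i \sqrt{2}$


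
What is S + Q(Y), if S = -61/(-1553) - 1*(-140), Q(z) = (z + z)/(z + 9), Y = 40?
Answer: 10780809/76097 ≈ 141.67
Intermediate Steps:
Q(z) = 2*z/(9 + z) (Q(z) = (2*z)/(9 + z) = 2*z/(9 + z))
S = 217481/1553 (S = -61*(-1/1553) + 140 = 61/1553 + 140 = 217481/1553 ≈ 140.04)
S + Q(Y) = 217481/1553 + 2*40/(9 + 40) = 217481/1553 + 2*40/49 = 217481/1553 + 2*40*(1/49) = 217481/1553 + 80/49 = 10780809/76097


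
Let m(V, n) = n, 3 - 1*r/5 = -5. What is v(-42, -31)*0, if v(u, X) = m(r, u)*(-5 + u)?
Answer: 0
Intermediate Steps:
r = 40 (r = 15 - 5*(-5) = 15 + 25 = 40)
v(u, X) = u*(-5 + u)
v(-42, -31)*0 = -42*(-5 - 42)*0 = -42*(-47)*0 = 1974*0 = 0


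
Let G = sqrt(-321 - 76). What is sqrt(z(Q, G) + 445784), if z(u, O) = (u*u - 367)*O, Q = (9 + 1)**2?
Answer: sqrt(445784 + 9633*I*sqrt(397)) ≈ 682.32 + 140.65*I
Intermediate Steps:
G = I*sqrt(397) (G = sqrt(-397) = I*sqrt(397) ≈ 19.925*I)
Q = 100 (Q = 10**2 = 100)
z(u, O) = O*(-367 + u**2) (z(u, O) = (u**2 - 367)*O = (-367 + u**2)*O = O*(-367 + u**2))
sqrt(z(Q, G) + 445784) = sqrt((I*sqrt(397))*(-367 + 100**2) + 445784) = sqrt((I*sqrt(397))*(-367 + 10000) + 445784) = sqrt((I*sqrt(397))*9633 + 445784) = sqrt(9633*I*sqrt(397) + 445784) = sqrt(445784 + 9633*I*sqrt(397))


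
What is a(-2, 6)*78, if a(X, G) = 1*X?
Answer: -156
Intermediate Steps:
a(X, G) = X
a(-2, 6)*78 = -2*78 = -156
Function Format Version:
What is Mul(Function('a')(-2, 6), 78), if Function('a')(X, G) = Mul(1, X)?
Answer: -156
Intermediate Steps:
Function('a')(X, G) = X
Mul(Function('a')(-2, 6), 78) = Mul(-2, 78) = -156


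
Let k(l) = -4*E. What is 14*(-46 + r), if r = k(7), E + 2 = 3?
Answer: -700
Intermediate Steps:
E = 1 (E = -2 + 3 = 1)
k(l) = -4 (k(l) = -4*1 = -4)
r = -4
14*(-46 + r) = 14*(-46 - 4) = 14*(-50) = -700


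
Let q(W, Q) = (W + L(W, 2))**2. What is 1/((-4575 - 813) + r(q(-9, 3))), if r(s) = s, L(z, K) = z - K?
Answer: -1/4988 ≈ -0.00020048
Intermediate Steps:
q(W, Q) = (-2 + 2*W)**2 (q(W, Q) = (W + (W - 1*2))**2 = (W + (W - 2))**2 = (W + (-2 + W))**2 = (-2 + 2*W)**2)
1/((-4575 - 813) + r(q(-9, 3))) = 1/((-4575 - 813) + 4*(-1 - 9)**2) = 1/(-5388 + 4*(-10)**2) = 1/(-5388 + 4*100) = 1/(-5388 + 400) = 1/(-4988) = -1/4988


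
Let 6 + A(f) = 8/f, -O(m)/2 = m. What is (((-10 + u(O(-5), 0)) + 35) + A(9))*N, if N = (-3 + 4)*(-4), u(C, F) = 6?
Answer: -932/9 ≈ -103.56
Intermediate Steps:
O(m) = -2*m
N = -4 (N = 1*(-4) = -4)
A(f) = -6 + 8/f
(((-10 + u(O(-5), 0)) + 35) + A(9))*N = (((-10 + 6) + 35) + (-6 + 8/9))*(-4) = ((-4 + 35) + (-6 + 8*(⅑)))*(-4) = (31 + (-6 + 8/9))*(-4) = (31 - 46/9)*(-4) = (233/9)*(-4) = -932/9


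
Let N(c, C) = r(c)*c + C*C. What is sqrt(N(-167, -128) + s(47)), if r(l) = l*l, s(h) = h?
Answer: 2*I*sqrt(1160258) ≈ 2154.3*I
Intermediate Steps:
r(l) = l**2
N(c, C) = C**2 + c**3 (N(c, C) = c**2*c + C*C = c**3 + C**2 = C**2 + c**3)
sqrt(N(-167, -128) + s(47)) = sqrt(((-128)**2 + (-167)**3) + 47) = sqrt((16384 - 4657463) + 47) = sqrt(-4641079 + 47) = sqrt(-4641032) = 2*I*sqrt(1160258)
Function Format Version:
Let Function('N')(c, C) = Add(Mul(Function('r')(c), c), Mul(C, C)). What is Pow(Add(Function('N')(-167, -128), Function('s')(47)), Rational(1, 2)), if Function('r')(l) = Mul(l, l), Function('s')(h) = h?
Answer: Mul(2, I, Pow(1160258, Rational(1, 2))) ≈ Mul(2154.3, I)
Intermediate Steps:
Function('r')(l) = Pow(l, 2)
Function('N')(c, C) = Add(Pow(C, 2), Pow(c, 3)) (Function('N')(c, C) = Add(Mul(Pow(c, 2), c), Mul(C, C)) = Add(Pow(c, 3), Pow(C, 2)) = Add(Pow(C, 2), Pow(c, 3)))
Pow(Add(Function('N')(-167, -128), Function('s')(47)), Rational(1, 2)) = Pow(Add(Add(Pow(-128, 2), Pow(-167, 3)), 47), Rational(1, 2)) = Pow(Add(Add(16384, -4657463), 47), Rational(1, 2)) = Pow(Add(-4641079, 47), Rational(1, 2)) = Pow(-4641032, Rational(1, 2)) = Mul(2, I, Pow(1160258, Rational(1, 2)))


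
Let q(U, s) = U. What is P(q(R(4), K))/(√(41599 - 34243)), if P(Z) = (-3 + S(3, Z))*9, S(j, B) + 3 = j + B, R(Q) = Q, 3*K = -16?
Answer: 3*√1839/1226 ≈ 0.10494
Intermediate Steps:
K = -16/3 (K = (⅓)*(-16) = -16/3 ≈ -5.3333)
S(j, B) = -3 + B + j (S(j, B) = -3 + (j + B) = -3 + (B + j) = -3 + B + j)
P(Z) = -27 + 9*Z (P(Z) = (-3 + (-3 + Z + 3))*9 = (-3 + Z)*9 = -27 + 9*Z)
P(q(R(4), K))/(√(41599 - 34243)) = (-27 + 9*4)/(√(41599 - 34243)) = (-27 + 36)/(√7356) = 9/((2*√1839)) = 9*(√1839/3678) = 3*√1839/1226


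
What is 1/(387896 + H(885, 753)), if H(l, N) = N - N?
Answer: 1/387896 ≈ 2.5780e-6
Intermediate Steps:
H(l, N) = 0
1/(387896 + H(885, 753)) = 1/(387896 + 0) = 1/387896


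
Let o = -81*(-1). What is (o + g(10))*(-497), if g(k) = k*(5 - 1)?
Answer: -60137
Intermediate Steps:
g(k) = 4*k (g(k) = k*4 = 4*k)
o = 81
(o + g(10))*(-497) = (81 + 4*10)*(-497) = (81 + 40)*(-497) = 121*(-497) = -60137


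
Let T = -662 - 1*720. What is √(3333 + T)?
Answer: √1951 ≈ 44.170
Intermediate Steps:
T = -1382 (T = -662 - 720 = -1382)
√(3333 + T) = √(3333 - 1382) = √1951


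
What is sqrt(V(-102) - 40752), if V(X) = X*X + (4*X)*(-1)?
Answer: 2*I*sqrt(7485) ≈ 173.03*I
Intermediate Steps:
V(X) = X**2 - 4*X
sqrt(V(-102) - 40752) = sqrt(-102*(-4 - 102) - 40752) = sqrt(-102*(-106) - 40752) = sqrt(10812 - 40752) = sqrt(-29940) = 2*I*sqrt(7485)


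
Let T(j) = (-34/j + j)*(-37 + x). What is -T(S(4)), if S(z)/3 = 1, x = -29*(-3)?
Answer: 1250/3 ≈ 416.67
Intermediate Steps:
x = 87
S(z) = 3 (S(z) = 3*1 = 3)
T(j) = -1700/j + 50*j (T(j) = (-34/j + j)*(-37 + 87) = (j - 34/j)*50 = -1700/j + 50*j)
-T(S(4)) = -(-1700/3 + 50*3) = -(-1700*⅓ + 150) = -(-1700/3 + 150) = -1*(-1250/3) = 1250/3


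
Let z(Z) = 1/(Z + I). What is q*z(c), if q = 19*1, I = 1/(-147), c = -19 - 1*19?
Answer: -2793/5587 ≈ -0.49991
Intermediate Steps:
c = -38 (c = -19 - 19 = -38)
I = -1/147 ≈ -0.0068027
q = 19
z(Z) = 1/(-1/147 + Z) (z(Z) = 1/(Z - 1/147) = 1/(-1/147 + Z))
q*z(c) = 19*(147/(-1 + 147*(-38))) = 19*(147/(-1 - 5586)) = 19*(147/(-5587)) = 19*(147*(-1/5587)) = 19*(-147/5587) = -2793/5587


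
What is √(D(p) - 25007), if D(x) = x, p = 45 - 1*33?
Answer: I*√24995 ≈ 158.1*I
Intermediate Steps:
p = 12 (p = 45 - 33 = 12)
√(D(p) - 25007) = √(12 - 25007) = √(-24995) = I*√24995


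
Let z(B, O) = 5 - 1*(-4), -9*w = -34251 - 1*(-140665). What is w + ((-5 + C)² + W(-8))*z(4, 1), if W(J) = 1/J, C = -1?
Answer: -828065/72 ≈ -11501.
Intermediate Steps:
w = -106414/9 (w = -(-34251 - 1*(-140665))/9 = -(-34251 + 140665)/9 = -⅑*106414 = -106414/9 ≈ -11824.)
z(B, O) = 9 (z(B, O) = 5 + 4 = 9)
w + ((-5 + C)² + W(-8))*z(4, 1) = -106414/9 + ((-5 - 1)² + 1/(-8))*9 = -106414/9 + ((-6)² - ⅛)*9 = -106414/9 + (36 - ⅛)*9 = -106414/9 + (287/8)*9 = -106414/9 + 2583/8 = -828065/72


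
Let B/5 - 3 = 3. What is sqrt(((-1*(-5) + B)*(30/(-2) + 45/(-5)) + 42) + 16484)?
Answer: sqrt(15686) ≈ 125.24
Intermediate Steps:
B = 30 (B = 15 + 5*3 = 15 + 15 = 30)
sqrt(((-1*(-5) + B)*(30/(-2) + 45/(-5)) + 42) + 16484) = sqrt(((-1*(-5) + 30)*(30/(-2) + 45/(-5)) + 42) + 16484) = sqrt(((5 + 30)*(30*(-1/2) + 45*(-1/5)) + 42) + 16484) = sqrt((35*(-15 - 9) + 42) + 16484) = sqrt((35*(-24) + 42) + 16484) = sqrt((-840 + 42) + 16484) = sqrt(-798 + 16484) = sqrt(15686)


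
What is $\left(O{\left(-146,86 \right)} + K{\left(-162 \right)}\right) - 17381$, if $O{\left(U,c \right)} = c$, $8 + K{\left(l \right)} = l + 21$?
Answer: $-17444$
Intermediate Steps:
$K{\left(l \right)} = 13 + l$ ($K{\left(l \right)} = -8 + \left(l + 21\right) = -8 + \left(21 + l\right) = 13 + l$)
$\left(O{\left(-146,86 \right)} + K{\left(-162 \right)}\right) - 17381 = \left(86 + \left(13 - 162\right)\right) - 17381 = \left(86 - 149\right) - 17381 = -63 - 17381 = -17444$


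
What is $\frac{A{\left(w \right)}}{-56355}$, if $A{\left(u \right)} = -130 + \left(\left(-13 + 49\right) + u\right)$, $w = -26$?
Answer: $\frac{8}{3757} \approx 0.0021294$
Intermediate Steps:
$A{\left(u \right)} = -94 + u$ ($A{\left(u \right)} = -130 + \left(36 + u\right) = -94 + u$)
$\frac{A{\left(w \right)}}{-56355} = \frac{-94 - 26}{-56355} = \left(-120\right) \left(- \frac{1}{56355}\right) = \frac{8}{3757}$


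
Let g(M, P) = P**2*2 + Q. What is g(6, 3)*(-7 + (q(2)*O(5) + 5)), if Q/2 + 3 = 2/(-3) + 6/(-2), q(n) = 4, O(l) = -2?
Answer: -140/3 ≈ -46.667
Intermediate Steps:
Q = -40/3 (Q = -6 + 2*(2/(-3) + 6/(-2)) = -6 + 2*(2*(-1/3) + 6*(-1/2)) = -6 + 2*(-2/3 - 3) = -6 + 2*(-11/3) = -6 - 22/3 = -40/3 ≈ -13.333)
g(M, P) = -40/3 + 2*P**2 (g(M, P) = P**2*2 - 40/3 = 2*P**2 - 40/3 = -40/3 + 2*P**2)
g(6, 3)*(-7 + (q(2)*O(5) + 5)) = (-40/3 + 2*3**2)*(-7 + (4*(-2) + 5)) = (-40/3 + 2*9)*(-7 + (-8 + 5)) = (-40/3 + 18)*(-7 - 3) = (14/3)*(-10) = -140/3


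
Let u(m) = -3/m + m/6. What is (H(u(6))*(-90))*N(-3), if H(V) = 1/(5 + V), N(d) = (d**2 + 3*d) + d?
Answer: 540/11 ≈ 49.091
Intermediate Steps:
u(m) = -3/m + m/6 (u(m) = -3/m + m*(1/6) = -3/m + m/6)
N(d) = d**2 + 4*d
(H(u(6))*(-90))*N(-3) = (-90/(5 + (-3/6 + (1/6)*6)))*(-3*(4 - 3)) = (-90/(5 + (-3*1/6 + 1)))*(-3*1) = (-90/(5 + (-1/2 + 1)))*(-3) = (-90/(5 + 1/2))*(-3) = (-90/(11/2))*(-3) = ((2/11)*(-90))*(-3) = -180/11*(-3) = 540/11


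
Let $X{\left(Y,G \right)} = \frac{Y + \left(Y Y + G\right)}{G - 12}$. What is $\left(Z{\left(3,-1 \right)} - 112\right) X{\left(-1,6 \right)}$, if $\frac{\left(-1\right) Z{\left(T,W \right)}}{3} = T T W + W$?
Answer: $82$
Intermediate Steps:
$X{\left(Y,G \right)} = \frac{G + Y + Y^{2}}{-12 + G}$ ($X{\left(Y,G \right)} = \frac{Y + \left(Y^{2} + G\right)}{-12 + G} = \frac{Y + \left(G + Y^{2}\right)}{-12 + G} = \frac{G + Y + Y^{2}}{-12 + G}$)
$Z{\left(T,W \right)} = - 3 W - 3 W T^{2}$ ($Z{\left(T,W \right)} = - 3 \left(T T W + W\right) = - 3 \left(T^{2} W + W\right) = - 3 \left(W T^{2} + W\right) = - 3 \left(W + W T^{2}\right) = - 3 W - 3 W T^{2}$)
$\left(Z{\left(3,-1 \right)} - 112\right) X{\left(-1,6 \right)} = \left(\left(-3\right) \left(-1\right) \left(1 + 3^{2}\right) - 112\right) \frac{6 - 1 + \left(-1\right)^{2}}{-12 + 6} = \left(\left(-3\right) \left(-1\right) \left(1 + 9\right) - 112\right) \frac{6 - 1 + 1}{-6} = \left(\left(-3\right) \left(-1\right) 10 - 112\right) \left(\left(- \frac{1}{6}\right) 6\right) = \left(30 - 112\right) \left(-1\right) = \left(-82\right) \left(-1\right) = 82$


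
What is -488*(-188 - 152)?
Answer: 165920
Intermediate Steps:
-488*(-188 - 152) = -488*(-340) = 165920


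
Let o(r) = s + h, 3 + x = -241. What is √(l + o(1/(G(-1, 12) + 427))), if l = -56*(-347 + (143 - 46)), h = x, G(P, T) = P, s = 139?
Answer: √13895 ≈ 117.88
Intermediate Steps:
x = -244 (x = -3 - 241 = -244)
h = -244
l = 14000 (l = -56*(-347 + 97) = -56*(-250) = 14000)
o(r) = -105 (o(r) = 139 - 244 = -105)
√(l + o(1/(G(-1, 12) + 427))) = √(14000 - 105) = √13895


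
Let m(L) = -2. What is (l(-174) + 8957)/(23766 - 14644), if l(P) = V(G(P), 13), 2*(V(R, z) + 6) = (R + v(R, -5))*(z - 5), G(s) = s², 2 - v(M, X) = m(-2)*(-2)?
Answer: 130047/9122 ≈ 14.256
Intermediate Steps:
v(M, X) = -2 (v(M, X) = 2 - (-2)*(-2) = 2 - 1*4 = 2 - 4 = -2)
V(R, z) = -6 + (-5 + z)*(-2 + R)/2 (V(R, z) = -6 + ((R - 2)*(z - 5))/2 = -6 + ((-2 + R)*(-5 + z))/2 = -6 + ((-5 + z)*(-2 + R))/2 = -6 + (-5 + z)*(-2 + R)/2)
l(P) = -14 + 4*P² (l(P) = -1 - 1*13 - 5*P²/2 + (½)*P²*13 = -1 - 13 - 5*P²/2 + 13*P²/2 = -14 + 4*P²)
(l(-174) + 8957)/(23766 - 14644) = ((-14 + 4*(-174)²) + 8957)/(23766 - 14644) = ((-14 + 4*30276) + 8957)/9122 = ((-14 + 121104) + 8957)*(1/9122) = (121090 + 8957)*(1/9122) = 130047*(1/9122) = 130047/9122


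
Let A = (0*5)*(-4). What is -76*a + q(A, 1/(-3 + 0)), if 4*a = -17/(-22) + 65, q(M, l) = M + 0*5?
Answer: -27493/22 ≈ -1249.7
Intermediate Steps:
A = 0 (A = 0*(-4) = 0)
q(M, l) = M (q(M, l) = M + 0 = M)
a = 1447/88 (a = (-17/(-22) + 65)/4 = (-17*(-1/22) + 65)/4 = (17/22 + 65)/4 = (¼)*(1447/22) = 1447/88 ≈ 16.443)
-76*a + q(A, 1/(-3 + 0)) = -76*1447/88 + 0 = -27493/22 + 0 = -27493/22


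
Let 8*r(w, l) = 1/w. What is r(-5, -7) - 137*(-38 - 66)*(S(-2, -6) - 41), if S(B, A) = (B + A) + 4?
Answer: -25646401/40 ≈ -6.4116e+5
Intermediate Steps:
S(B, A) = 4 + A + B (S(B, A) = (A + B) + 4 = 4 + A + B)
r(w, l) = 1/(8*w)
r(-5, -7) - 137*(-38 - 66)*(S(-2, -6) - 41) = (⅛)/(-5) - 137*(-38 - 66)*((4 - 6 - 2) - 41) = (⅛)*(-⅕) - (-14248)*(-4 - 41) = -1/40 - (-14248)*(-45) = -1/40 - 137*4680 = -1/40 - 641160 = -25646401/40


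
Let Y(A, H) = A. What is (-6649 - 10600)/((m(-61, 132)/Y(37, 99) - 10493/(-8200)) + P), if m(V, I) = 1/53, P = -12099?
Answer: 277367369800/194533754827 ≈ 1.4258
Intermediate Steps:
m(V, I) = 1/53
(-6649 - 10600)/((m(-61, 132)/Y(37, 99) - 10493/(-8200)) + P) = (-6649 - 10600)/(((1/53)/37 - 10493/(-8200)) - 12099) = -17249/(((1/53)*(1/37) - 10493*(-1/8200)) - 12099) = -17249/((1/1961 + 10493/8200) - 12099) = -17249/(20584973/16080200 - 12099) = -17249/(-194533754827/16080200) = -17249*(-16080200/194533754827) = 277367369800/194533754827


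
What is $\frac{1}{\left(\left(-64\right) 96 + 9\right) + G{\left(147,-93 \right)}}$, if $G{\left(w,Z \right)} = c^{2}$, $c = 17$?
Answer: $- \frac{1}{5846} \approx -0.00017106$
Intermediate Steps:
$G{\left(w,Z \right)} = 289$ ($G{\left(w,Z \right)} = 17^{2} = 289$)
$\frac{1}{\left(\left(-64\right) 96 + 9\right) + G{\left(147,-93 \right)}} = \frac{1}{\left(\left(-64\right) 96 + 9\right) + 289} = \frac{1}{\left(-6144 + 9\right) + 289} = \frac{1}{-6135 + 289} = \frac{1}{-5846} = - \frac{1}{5846}$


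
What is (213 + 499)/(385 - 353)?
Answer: 89/4 ≈ 22.250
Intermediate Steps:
(213 + 499)/(385 - 353) = 712/32 = 712*(1/32) = 89/4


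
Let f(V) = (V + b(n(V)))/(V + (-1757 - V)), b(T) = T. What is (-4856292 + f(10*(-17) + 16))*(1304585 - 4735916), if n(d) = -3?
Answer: 29277848526414597/1757 ≈ 1.6664e+13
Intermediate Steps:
f(V) = 3/1757 - V/1757 (f(V) = (V - 3)/(V + (-1757 - V)) = (-3 + V)/(-1757) = (-3 + V)*(-1/1757) = 3/1757 - V/1757)
(-4856292 + f(10*(-17) + 16))*(1304585 - 4735916) = (-4856292 + (3/1757 - (10*(-17) + 16)/1757))*(1304585 - 4735916) = (-4856292 + (3/1757 - (-170 + 16)/1757))*(-3431331) = (-4856292 + (3/1757 - 1/1757*(-154)))*(-3431331) = (-4856292 + (3/1757 + 22/251))*(-3431331) = (-4856292 + 157/1757)*(-3431331) = -8532504887/1757*(-3431331) = 29277848526414597/1757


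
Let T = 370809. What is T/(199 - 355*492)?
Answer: -370809/174461 ≈ -2.1255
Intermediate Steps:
T/(199 - 355*492) = 370809/(199 - 355*492) = 370809/(199 - 174660) = 370809/(-174461) = 370809*(-1/174461) = -370809/174461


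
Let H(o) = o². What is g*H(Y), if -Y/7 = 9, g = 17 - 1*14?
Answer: 11907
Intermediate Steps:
g = 3 (g = 17 - 14 = 3)
Y = -63 (Y = -7*9 = -63)
g*H(Y) = 3*(-63)² = 3*3969 = 11907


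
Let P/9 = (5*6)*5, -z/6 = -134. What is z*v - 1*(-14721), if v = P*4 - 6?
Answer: 4351497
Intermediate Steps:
z = 804 (z = -6*(-134) = 804)
P = 1350 (P = 9*((5*6)*5) = 9*(30*5) = 9*150 = 1350)
v = 5394 (v = 1350*4 - 6 = 5400 - 6 = 5394)
z*v - 1*(-14721) = 804*5394 - 1*(-14721) = 4336776 + 14721 = 4351497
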